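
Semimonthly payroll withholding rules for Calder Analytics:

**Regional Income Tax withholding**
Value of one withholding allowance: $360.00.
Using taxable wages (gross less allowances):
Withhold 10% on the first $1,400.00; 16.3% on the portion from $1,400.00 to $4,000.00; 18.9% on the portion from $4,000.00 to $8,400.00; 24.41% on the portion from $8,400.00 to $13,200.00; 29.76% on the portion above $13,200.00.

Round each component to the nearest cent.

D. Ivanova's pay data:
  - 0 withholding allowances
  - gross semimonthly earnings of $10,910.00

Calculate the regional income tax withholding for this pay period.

$2,008.09

Regional Income Tax: taxable = $10,910.00
  $1,395.40 + 24.41% × ($10,910.00 − $8,400.00) = $1,395.40 + 24.41% × $2,510.00 = $2,008.09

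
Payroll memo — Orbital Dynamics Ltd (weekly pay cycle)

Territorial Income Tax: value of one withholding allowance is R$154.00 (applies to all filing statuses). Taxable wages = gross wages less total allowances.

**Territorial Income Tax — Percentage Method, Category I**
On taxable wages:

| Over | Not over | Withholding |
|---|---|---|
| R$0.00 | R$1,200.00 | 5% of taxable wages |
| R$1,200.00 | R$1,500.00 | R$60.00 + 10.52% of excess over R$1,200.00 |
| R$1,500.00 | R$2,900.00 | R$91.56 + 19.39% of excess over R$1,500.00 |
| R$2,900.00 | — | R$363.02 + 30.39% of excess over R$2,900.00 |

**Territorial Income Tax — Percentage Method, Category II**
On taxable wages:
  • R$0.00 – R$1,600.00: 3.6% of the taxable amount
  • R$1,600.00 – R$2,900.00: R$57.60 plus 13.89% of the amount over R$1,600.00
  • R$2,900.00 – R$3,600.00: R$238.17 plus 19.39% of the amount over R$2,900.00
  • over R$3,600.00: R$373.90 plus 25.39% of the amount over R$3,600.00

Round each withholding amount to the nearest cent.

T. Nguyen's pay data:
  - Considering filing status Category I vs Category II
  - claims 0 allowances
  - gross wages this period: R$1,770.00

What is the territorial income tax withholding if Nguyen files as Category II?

R$81.21

Territorial Income Tax (Category II): taxable = R$1,770.00
  R$57.60 + 13.89% × (R$1,770.00 − R$1,600.00) = R$57.60 + 13.89% × R$170.00 = R$81.21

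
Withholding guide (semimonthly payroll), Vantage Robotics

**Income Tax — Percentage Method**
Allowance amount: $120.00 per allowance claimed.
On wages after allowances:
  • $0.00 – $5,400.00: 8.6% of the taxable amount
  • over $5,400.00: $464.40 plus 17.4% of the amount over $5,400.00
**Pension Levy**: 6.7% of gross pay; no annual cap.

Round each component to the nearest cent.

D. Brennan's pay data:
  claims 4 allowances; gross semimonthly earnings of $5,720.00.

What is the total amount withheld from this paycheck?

Income Tax: taxable = $5,720.00 − 4×$120.00 = $5,240.00
  8.6% × $5,240.00 = $450.64
Pension Levy: 6.7% × $5,720.00 = $383.24
Total: $450.64 + $383.24 = $833.88

$833.88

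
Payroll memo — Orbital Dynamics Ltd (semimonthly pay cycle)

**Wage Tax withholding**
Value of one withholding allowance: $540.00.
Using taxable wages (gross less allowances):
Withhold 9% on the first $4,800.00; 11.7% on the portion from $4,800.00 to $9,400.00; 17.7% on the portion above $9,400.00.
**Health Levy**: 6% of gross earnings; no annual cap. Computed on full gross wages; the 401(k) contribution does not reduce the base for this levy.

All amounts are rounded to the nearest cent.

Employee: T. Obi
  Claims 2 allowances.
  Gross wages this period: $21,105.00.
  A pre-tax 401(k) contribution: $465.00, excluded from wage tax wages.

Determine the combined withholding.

$4,034.82

Wage Tax: taxable = $21,105.00 − $465.00 − 2×$540.00 = $19,560.00
  $970.20 + 17.7% × ($19,560.00 − $9,400.00) = $970.20 + 17.7% × $10,160.00 = $2,768.52
Health Levy: 6% × $21,105.00 = $1,266.30
Total: $2,768.52 + $1,266.30 = $4,034.82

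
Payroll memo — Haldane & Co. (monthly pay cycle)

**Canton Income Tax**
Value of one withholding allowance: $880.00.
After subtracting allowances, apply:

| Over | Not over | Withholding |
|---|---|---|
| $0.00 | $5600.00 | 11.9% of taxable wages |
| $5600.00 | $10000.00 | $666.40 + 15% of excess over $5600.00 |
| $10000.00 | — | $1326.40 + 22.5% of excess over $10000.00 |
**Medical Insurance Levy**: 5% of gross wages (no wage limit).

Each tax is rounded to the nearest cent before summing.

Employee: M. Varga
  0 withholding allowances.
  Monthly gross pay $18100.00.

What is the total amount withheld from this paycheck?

Canton Income Tax: taxable = $18100.00
  $1326.40 + 22.5% × ($18100.00 − $10000.00) = $1326.40 + 22.5% × $8100.00 = $3148.90
Medical Insurance Levy: 5% × $18100.00 = $905.00
Total: $3148.90 + $905.00 = $4053.90

$4053.90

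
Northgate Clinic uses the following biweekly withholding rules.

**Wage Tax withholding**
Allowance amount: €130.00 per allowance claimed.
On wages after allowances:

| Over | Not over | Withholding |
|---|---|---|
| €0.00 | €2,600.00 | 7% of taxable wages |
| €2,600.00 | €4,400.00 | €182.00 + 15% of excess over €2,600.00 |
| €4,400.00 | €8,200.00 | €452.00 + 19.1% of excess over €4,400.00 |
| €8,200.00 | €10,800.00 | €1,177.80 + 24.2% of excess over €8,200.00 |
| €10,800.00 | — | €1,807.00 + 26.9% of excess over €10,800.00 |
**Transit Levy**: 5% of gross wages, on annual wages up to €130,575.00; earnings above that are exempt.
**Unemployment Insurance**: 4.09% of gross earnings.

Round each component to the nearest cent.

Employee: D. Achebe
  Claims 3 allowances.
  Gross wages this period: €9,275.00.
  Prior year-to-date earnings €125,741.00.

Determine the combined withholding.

Wage Tax: taxable = €9,275.00 − 3×€130.00 = €8,885.00
  €1,177.80 + 24.2% × (€8,885.00 − €8,200.00) = €1,177.80 + 24.2% × €685.00 = €1,343.57
Transit Levy: cap €130,575.00 − YTD €125,741.00 = €4,834.00 subject; 5% × €4,834.00 = €241.70
Unemployment Insurance: 4.09% × €9,275.00 = €379.35
Total: €1,343.57 + €241.70 + €379.35 = €1,964.62

€1,964.62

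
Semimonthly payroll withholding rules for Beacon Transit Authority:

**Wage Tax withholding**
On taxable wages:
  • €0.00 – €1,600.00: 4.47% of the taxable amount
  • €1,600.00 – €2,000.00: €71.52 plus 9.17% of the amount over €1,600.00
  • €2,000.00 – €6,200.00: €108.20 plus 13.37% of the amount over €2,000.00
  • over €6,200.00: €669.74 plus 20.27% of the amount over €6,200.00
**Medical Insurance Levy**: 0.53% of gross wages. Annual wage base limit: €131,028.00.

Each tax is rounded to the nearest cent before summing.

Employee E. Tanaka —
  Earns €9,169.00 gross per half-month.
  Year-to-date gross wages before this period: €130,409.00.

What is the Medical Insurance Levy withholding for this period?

€3.28

Medical Insurance Levy: cap €131,028.00 − YTD €130,409.00 = €619.00 subject; 0.53% × €619.00 = €3.28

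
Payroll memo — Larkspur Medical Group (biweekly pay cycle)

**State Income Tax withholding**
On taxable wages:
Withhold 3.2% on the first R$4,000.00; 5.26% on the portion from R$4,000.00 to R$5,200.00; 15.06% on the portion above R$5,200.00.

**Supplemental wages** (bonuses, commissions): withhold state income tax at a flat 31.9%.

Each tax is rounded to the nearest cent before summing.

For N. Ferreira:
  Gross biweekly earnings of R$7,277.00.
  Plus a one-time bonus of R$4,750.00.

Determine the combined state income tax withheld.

State Income Tax: taxable = R$7,277.00
  R$191.12 + 15.06% × (R$7,277.00 − R$5,200.00) = R$191.12 + 15.06% × R$2,077.00 = R$503.92
Supplemental (31.9% flat on bonus): 31.9% × R$4,750.00 = R$1,515.25
Total state income tax: R$503.92 + R$1,515.25 = R$2,019.17

R$2,019.17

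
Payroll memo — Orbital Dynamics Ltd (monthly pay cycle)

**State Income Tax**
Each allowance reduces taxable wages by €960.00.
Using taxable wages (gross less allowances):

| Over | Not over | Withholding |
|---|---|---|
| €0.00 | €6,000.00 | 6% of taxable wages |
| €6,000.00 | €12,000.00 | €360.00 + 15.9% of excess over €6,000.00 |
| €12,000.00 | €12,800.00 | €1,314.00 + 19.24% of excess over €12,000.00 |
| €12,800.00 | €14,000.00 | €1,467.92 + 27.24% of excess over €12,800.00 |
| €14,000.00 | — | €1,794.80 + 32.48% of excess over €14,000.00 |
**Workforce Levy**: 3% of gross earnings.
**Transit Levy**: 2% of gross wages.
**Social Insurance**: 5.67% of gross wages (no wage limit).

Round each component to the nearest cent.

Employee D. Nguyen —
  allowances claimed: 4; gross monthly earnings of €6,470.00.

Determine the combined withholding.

€848.15

State Income Tax: taxable = €6,470.00 − 4×€960.00 = €2,630.00
  6% × €2,630.00 = €157.80
Workforce Levy: 3% × €6,470.00 = €194.10
Transit Levy: 2% × €6,470.00 = €129.40
Social Insurance: 5.67% × €6,470.00 = €366.85
Total: €157.80 + €194.10 + €129.40 + €366.85 = €848.15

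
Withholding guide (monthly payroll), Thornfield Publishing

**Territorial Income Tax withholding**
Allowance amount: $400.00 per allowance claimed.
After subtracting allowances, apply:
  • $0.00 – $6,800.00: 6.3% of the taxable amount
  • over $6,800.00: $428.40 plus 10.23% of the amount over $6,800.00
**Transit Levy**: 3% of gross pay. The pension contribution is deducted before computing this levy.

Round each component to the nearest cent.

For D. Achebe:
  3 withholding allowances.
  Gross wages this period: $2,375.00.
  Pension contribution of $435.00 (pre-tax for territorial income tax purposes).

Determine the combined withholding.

Territorial Income Tax: taxable = $2,375.00 − $435.00 − 3×$400.00 = $740.00
  6.3% × $740.00 = $46.62
Transit Levy: 3% × $1,940.00 = $58.20
Total: $46.62 + $58.20 = $104.82

$104.82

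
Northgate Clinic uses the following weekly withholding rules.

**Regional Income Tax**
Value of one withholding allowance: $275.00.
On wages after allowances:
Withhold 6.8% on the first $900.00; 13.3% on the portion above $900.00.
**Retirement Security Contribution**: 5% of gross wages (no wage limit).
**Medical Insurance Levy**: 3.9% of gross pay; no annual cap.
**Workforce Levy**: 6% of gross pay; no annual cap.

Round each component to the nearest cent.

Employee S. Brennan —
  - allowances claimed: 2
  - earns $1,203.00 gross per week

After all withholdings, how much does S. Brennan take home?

Regional Income Tax: taxable = $1,203.00 − 2×$275.00 = $653.00
  6.8% × $653.00 = $44.40
Retirement Security Contribution: 5% × $1,203.00 = $60.15
Medical Insurance Levy: 3.9% × $1,203.00 = $46.92
Workforce Levy: 6% × $1,203.00 = $72.18
Total withheld: $44.40 + $60.15 + $46.92 + $72.18 = $223.65
Net pay: $1,203.00 − $223.65 = $979.35

$979.35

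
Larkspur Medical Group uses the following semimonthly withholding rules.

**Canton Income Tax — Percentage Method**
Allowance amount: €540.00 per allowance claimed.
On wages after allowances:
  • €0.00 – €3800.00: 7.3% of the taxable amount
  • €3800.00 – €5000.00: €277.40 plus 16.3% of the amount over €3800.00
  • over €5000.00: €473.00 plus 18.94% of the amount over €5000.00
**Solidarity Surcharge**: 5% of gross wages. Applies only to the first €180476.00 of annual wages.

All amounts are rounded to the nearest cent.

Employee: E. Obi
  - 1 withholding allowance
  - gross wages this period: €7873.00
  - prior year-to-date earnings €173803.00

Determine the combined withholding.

€1248.52

Canton Income Tax: taxable = €7873.00 − 1×€540.00 = €7333.00
  €473.00 + 18.94% × (€7333.00 − €5000.00) = €473.00 + 18.94% × €2333.00 = €914.87
Solidarity Surcharge: cap €180476.00 − YTD €173803.00 = €6673.00 subject; 5% × €6673.00 = €333.65
Total: €914.87 + €333.65 = €1248.52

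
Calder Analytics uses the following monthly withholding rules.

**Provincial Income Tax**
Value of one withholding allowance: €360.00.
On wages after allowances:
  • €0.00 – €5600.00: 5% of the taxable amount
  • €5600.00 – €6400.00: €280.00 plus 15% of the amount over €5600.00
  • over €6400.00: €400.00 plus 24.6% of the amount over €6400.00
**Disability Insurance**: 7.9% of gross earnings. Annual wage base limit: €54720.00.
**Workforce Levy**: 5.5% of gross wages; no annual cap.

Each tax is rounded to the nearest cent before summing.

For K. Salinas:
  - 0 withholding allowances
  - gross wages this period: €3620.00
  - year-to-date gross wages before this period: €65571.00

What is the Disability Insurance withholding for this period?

Disability Insurance: YTD €65571.00 ≥ cap €54720.00 → €0.00

€0.00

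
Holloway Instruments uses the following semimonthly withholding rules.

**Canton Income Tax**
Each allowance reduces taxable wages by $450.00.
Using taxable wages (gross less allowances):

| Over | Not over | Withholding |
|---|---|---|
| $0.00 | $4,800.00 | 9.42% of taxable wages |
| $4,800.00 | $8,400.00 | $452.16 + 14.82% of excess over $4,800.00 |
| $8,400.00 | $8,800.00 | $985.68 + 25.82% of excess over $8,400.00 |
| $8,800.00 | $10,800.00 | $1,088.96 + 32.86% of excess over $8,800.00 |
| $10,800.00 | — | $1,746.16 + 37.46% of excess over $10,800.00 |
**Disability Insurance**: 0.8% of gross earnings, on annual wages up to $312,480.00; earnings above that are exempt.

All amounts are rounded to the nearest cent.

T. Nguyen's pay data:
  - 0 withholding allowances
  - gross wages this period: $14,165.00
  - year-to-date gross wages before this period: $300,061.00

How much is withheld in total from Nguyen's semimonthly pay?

$3,106.04

Canton Income Tax: taxable = $14,165.00
  $1,746.16 + 37.46% × ($14,165.00 − $10,800.00) = $1,746.16 + 37.46% × $3,365.00 = $3,006.69
Disability Insurance: cap $312,480.00 − YTD $300,061.00 = $12,419.00 subject; 0.8% × $12,419.00 = $99.35
Total: $3,006.69 + $99.35 = $3,106.04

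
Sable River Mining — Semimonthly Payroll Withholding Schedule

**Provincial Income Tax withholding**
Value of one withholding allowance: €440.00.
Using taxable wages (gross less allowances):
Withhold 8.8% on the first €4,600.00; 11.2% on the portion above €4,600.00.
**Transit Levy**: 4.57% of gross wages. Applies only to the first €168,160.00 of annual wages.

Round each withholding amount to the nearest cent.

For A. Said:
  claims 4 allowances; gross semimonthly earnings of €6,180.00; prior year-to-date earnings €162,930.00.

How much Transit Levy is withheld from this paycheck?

Transit Levy: cap €168,160.00 − YTD €162,930.00 = €5,230.00 subject; 4.57% × €5,230.00 = €239.01

€239.01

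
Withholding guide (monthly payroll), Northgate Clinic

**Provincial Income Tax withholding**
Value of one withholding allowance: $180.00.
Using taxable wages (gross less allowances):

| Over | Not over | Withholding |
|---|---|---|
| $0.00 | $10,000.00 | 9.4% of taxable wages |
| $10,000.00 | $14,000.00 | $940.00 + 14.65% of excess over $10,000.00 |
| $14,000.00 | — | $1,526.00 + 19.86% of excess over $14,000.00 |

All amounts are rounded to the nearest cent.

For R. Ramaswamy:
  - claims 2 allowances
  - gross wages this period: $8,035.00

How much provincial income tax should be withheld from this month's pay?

Provincial Income Tax: taxable = $8,035.00 − 2×$180.00 = $7,675.00
  9.4% × $7,675.00 = $721.45

$721.45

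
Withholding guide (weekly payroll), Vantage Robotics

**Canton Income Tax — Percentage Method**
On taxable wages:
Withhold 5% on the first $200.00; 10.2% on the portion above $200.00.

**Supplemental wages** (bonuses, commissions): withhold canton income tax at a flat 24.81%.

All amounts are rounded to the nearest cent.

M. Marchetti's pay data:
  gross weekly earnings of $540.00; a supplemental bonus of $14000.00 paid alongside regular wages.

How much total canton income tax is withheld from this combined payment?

$3518.08

Canton Income Tax: taxable = $540.00
  $10.00 + 10.2% × ($540.00 − $200.00) = $10.00 + 10.2% × $340.00 = $44.68
Supplemental (24.81% flat on bonus): 24.81% × $14000.00 = $3473.40
Total canton income tax: $44.68 + $3473.40 = $3518.08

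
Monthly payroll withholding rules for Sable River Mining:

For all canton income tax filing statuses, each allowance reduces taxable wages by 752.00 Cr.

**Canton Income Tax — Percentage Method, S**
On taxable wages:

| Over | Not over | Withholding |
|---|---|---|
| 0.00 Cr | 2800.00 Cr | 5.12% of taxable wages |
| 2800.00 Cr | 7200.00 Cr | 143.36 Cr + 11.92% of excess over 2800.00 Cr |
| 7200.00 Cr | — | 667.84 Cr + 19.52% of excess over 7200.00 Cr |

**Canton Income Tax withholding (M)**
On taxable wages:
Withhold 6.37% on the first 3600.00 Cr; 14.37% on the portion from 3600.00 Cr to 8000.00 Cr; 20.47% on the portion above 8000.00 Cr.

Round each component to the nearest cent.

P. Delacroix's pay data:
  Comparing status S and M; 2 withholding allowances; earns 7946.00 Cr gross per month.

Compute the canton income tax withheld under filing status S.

Canton Income Tax (S): taxable = 7946.00 Cr − 2×752.00 Cr = 6442.00 Cr
  143.36 Cr + 11.92% × (6442.00 Cr − 2800.00 Cr) = 143.36 Cr + 11.92% × 3642.00 Cr = 577.49 Cr

577.49 Cr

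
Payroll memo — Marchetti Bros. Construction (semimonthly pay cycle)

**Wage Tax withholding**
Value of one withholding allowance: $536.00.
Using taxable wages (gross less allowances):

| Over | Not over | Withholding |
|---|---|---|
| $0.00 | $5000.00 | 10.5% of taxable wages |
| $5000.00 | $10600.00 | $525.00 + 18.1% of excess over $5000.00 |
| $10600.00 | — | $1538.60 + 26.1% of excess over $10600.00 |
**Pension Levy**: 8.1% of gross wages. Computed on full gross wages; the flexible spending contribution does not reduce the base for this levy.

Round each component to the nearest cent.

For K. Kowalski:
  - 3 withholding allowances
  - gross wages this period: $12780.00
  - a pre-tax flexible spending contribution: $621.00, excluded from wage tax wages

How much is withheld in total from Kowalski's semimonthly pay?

Wage Tax: taxable = $12780.00 − $621.00 − 3×$536.00 = $10551.00
  $525.00 + 18.1% × ($10551.00 − $5000.00) = $525.00 + 18.1% × $5551.00 = $1529.73
Pension Levy: 8.1% × $12780.00 = $1035.18
Total: $1529.73 + $1035.18 = $2564.91

$2564.91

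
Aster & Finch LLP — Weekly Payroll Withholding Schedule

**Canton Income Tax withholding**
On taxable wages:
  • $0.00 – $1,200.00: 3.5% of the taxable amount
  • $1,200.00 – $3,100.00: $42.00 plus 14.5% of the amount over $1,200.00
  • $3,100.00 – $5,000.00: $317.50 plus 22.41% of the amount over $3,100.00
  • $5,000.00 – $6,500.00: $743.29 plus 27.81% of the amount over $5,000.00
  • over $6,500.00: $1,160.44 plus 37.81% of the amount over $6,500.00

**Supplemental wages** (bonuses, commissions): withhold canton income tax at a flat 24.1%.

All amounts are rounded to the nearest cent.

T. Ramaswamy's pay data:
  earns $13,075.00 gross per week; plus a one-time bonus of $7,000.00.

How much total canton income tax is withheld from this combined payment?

Canton Income Tax: taxable = $13,075.00
  $1,160.44 + 37.81% × ($13,075.00 − $6,500.00) = $1,160.44 + 37.81% × $6,575.00 = $3,646.45
Supplemental (24.1% flat on bonus): 24.1% × $7,000.00 = $1,687.00
Total canton income tax: $3,646.45 + $1,687.00 = $5,333.45

$5,333.45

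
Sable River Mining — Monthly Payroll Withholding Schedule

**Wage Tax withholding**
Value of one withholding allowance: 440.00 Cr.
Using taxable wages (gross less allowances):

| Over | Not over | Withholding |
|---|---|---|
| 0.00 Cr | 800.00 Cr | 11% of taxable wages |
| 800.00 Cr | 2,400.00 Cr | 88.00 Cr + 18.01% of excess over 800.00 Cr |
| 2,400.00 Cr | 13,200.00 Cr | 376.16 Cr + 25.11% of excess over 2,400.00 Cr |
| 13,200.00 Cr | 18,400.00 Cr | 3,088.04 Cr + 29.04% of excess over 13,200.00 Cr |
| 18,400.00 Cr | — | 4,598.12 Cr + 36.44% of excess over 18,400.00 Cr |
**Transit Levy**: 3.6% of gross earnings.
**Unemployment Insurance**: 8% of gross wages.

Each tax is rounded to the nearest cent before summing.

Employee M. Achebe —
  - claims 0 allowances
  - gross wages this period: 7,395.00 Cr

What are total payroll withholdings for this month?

2,488.22 Cr

Wage Tax: taxable = 7,395.00 Cr
  376.16 Cr + 25.11% × (7,395.00 Cr − 2,400.00 Cr) = 376.16 Cr + 25.11% × 4,995.00 Cr = 1,630.40 Cr
Transit Levy: 3.6% × 7,395.00 Cr = 266.22 Cr
Unemployment Insurance: 8% × 7,395.00 Cr = 591.60 Cr
Total: 1,630.40 Cr + 266.22 Cr + 591.60 Cr = 2,488.22 Cr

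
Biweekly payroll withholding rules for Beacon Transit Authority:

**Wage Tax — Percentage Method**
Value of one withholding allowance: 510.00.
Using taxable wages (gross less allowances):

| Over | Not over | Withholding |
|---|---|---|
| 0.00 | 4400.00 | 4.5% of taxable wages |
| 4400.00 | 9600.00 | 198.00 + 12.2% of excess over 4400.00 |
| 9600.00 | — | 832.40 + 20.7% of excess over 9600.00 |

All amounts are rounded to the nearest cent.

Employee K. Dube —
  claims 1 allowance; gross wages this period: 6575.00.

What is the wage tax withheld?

Wage Tax: taxable = 6575.00 − 1×510.00 = 6065.00
  198.00 + 12.2% × (6065.00 − 4400.00) = 198.00 + 12.2% × 1665.00 = 401.13

401.13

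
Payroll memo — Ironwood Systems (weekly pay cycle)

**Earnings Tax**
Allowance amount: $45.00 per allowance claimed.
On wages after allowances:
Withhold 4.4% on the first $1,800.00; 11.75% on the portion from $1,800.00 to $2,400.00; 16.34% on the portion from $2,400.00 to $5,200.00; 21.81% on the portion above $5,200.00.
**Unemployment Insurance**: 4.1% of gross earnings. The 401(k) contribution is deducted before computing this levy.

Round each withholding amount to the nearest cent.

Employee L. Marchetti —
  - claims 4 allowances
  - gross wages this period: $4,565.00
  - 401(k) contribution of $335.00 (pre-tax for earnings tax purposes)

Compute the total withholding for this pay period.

$592.74

Earnings Tax: taxable = $4,565.00 − $335.00 − 4×$45.00 = $4,050.00
  $149.70 + 16.34% × ($4,050.00 − $2,400.00) = $149.70 + 16.34% × $1,650.00 = $419.31
Unemployment Insurance: 4.1% × $4,230.00 = $173.43
Total: $419.31 + $173.43 = $592.74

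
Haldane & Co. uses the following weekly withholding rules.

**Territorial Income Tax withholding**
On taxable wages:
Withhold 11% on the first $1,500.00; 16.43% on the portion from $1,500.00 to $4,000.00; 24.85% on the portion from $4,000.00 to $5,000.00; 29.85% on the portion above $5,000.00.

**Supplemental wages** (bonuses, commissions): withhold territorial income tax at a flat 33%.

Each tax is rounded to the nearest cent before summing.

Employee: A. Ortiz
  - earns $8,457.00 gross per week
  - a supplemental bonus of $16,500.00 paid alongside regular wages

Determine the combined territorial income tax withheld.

Territorial Income Tax: taxable = $8,457.00
  $824.25 + 29.85% × ($8,457.00 − $5,000.00) = $824.25 + 29.85% × $3,457.00 = $1,856.16
Supplemental (33% flat on bonus): 33% × $16,500.00 = $5,445.00
Total territorial income tax: $1,856.16 + $5,445.00 = $7,301.16

$7,301.16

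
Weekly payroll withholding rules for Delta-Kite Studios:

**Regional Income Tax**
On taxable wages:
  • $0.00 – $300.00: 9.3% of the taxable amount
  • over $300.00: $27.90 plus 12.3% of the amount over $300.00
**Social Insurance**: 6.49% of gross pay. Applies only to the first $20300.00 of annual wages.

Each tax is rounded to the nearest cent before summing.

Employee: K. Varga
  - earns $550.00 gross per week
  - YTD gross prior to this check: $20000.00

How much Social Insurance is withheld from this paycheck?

Social Insurance: cap $20300.00 − YTD $20000.00 = $300.00 subject; 6.49% × $300.00 = $19.47

$19.47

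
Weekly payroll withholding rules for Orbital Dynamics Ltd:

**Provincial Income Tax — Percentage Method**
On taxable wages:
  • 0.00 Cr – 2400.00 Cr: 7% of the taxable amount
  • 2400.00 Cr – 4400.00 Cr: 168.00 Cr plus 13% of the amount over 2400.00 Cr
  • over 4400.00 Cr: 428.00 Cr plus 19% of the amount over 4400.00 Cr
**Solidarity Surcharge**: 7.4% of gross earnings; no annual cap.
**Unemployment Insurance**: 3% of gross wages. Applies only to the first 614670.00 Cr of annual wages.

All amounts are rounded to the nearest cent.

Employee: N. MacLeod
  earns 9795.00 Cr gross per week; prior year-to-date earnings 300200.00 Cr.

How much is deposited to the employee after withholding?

7323.27 Cr

Provincial Income Tax: taxable = 9795.00 Cr
  428.00 Cr + 19% × (9795.00 Cr − 4400.00 Cr) = 428.00 Cr + 19% × 5395.00 Cr = 1453.05 Cr
Solidarity Surcharge: 7.4% × 9795.00 Cr = 724.83 Cr
Unemployment Insurance: 3% × 9795.00 Cr = 293.85 Cr
Total withheld: 1453.05 Cr + 724.83 Cr + 293.85 Cr = 2471.73 Cr
Net pay: 9795.00 Cr − 2471.73 Cr = 7323.27 Cr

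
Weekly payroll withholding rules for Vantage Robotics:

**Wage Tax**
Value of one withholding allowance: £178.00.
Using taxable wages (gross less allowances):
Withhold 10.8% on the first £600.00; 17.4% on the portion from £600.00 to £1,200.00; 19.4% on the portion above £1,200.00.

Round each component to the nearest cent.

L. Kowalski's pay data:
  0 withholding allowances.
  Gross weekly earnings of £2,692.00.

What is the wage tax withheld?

£458.65

Wage Tax: taxable = £2,692.00
  £169.20 + 19.4% × (£2,692.00 − £1,200.00) = £169.20 + 19.4% × £1,492.00 = £458.65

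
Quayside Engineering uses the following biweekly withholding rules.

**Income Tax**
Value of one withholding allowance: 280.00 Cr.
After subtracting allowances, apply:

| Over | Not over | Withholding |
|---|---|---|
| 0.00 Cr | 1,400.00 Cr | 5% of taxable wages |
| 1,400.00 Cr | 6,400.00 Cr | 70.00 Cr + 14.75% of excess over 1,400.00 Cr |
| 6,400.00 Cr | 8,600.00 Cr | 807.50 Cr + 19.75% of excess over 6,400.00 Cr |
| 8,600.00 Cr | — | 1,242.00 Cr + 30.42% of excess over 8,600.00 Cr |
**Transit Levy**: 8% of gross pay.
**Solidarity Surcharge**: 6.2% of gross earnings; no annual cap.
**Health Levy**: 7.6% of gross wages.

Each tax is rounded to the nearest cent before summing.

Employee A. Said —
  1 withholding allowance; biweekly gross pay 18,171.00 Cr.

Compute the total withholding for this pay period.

8,029.60 Cr

Income Tax: taxable = 18,171.00 Cr − 1×280.00 Cr = 17,891.00 Cr
  1,242.00 Cr + 30.42% × (17,891.00 Cr − 8,600.00 Cr) = 1,242.00 Cr + 30.42% × 9,291.00 Cr = 4,068.32 Cr
Transit Levy: 8% × 18,171.00 Cr = 1,453.68 Cr
Solidarity Surcharge: 6.2% × 18,171.00 Cr = 1,126.60 Cr
Health Levy: 7.6% × 18,171.00 Cr = 1,381.00 Cr
Total: 4,068.32 Cr + 1,453.68 Cr + 1,126.60 Cr + 1,381.00 Cr = 8,029.60 Cr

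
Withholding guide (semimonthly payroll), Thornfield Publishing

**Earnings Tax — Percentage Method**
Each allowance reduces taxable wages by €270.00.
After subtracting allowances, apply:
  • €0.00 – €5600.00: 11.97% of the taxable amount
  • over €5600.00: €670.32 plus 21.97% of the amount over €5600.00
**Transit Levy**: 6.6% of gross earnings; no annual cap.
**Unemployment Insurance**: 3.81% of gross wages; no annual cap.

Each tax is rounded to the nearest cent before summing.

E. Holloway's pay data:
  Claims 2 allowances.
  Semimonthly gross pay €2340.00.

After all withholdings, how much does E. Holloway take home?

Earnings Tax: taxable = €2340.00 − 2×€270.00 = €1800.00
  11.97% × €1800.00 = €215.46
Transit Levy: 6.6% × €2340.00 = €154.44
Unemployment Insurance: 3.81% × €2340.00 = €89.15
Total withheld: €215.46 + €154.44 + €89.15 = €459.05
Net pay: €2340.00 − €459.05 = €1880.95

€1880.95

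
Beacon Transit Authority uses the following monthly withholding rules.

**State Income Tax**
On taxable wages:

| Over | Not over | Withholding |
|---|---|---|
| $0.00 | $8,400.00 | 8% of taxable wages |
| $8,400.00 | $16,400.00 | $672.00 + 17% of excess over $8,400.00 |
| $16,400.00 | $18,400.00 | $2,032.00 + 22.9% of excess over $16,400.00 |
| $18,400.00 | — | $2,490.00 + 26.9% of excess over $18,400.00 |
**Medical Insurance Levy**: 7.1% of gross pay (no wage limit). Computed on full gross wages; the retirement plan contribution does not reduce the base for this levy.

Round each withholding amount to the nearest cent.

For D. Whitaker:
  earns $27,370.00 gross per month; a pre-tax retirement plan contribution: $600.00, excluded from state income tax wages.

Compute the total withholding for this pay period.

State Income Tax: taxable = $27,370.00 − $600.00 = $26,770.00
  $2,490.00 + 26.9% × ($26,770.00 − $18,400.00) = $2,490.00 + 26.9% × $8,370.00 = $4,741.53
Medical Insurance Levy: 7.1% × $27,370.00 = $1,943.27
Total: $4,741.53 + $1,943.27 = $6,684.80

$6,684.80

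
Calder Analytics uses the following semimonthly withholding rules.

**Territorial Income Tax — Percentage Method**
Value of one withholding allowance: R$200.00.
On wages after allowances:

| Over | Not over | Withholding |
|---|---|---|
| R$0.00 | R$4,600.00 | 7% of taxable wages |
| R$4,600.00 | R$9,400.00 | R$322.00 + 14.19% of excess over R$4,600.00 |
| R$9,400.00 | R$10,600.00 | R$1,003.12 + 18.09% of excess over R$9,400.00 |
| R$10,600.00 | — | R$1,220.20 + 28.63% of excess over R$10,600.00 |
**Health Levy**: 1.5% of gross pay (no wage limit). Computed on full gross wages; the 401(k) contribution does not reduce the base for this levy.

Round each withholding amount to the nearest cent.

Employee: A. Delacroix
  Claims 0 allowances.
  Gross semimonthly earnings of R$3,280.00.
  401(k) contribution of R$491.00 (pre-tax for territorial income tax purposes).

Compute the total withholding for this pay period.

R$244.43

Territorial Income Tax: taxable = R$3,280.00 − R$491.00 = R$2,789.00
  7% × R$2,789.00 = R$195.23
Health Levy: 1.5% × R$3,280.00 = R$49.20
Total: R$195.23 + R$49.20 = R$244.43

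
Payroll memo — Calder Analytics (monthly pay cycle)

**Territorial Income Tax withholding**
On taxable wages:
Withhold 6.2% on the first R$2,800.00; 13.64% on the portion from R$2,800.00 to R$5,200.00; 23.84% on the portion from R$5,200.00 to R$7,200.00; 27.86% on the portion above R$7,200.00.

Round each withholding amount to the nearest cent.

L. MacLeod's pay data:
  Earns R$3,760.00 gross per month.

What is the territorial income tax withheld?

R$304.54

Territorial Income Tax: taxable = R$3,760.00
  R$173.60 + 13.64% × (R$3,760.00 − R$2,800.00) = R$173.60 + 13.64% × R$960.00 = R$304.54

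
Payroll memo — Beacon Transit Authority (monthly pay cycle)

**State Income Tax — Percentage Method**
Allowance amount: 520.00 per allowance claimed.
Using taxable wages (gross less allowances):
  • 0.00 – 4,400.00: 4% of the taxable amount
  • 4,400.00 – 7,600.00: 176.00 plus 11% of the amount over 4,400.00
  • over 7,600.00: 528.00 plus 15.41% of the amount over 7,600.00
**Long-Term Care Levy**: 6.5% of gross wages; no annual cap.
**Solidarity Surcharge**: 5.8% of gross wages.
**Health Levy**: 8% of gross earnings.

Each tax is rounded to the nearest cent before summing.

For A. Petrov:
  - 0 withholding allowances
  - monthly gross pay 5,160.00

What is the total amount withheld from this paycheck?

1,307.08

State Income Tax: taxable = 5,160.00
  176.00 + 11% × (5,160.00 − 4,400.00) = 176.00 + 11% × 760.00 = 259.60
Long-Term Care Levy: 6.5% × 5,160.00 = 335.40
Solidarity Surcharge: 5.8% × 5,160.00 = 299.28
Health Levy: 8% × 5,160.00 = 412.80
Total: 259.60 + 335.40 + 299.28 + 412.80 = 1,307.08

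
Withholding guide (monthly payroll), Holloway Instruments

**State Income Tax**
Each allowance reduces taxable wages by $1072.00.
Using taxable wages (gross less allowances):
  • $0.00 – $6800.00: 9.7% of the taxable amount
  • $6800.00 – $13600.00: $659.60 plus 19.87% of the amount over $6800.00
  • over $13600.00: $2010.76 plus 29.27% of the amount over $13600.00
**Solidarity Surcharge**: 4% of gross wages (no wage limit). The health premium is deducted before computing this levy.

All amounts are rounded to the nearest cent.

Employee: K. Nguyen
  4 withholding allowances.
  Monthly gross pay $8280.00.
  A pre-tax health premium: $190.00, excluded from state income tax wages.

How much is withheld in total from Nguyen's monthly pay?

$692.39

State Income Tax: taxable = $8280.00 − $190.00 − 4×$1072.00 = $3802.00
  9.7% × $3802.00 = $368.79
Solidarity Surcharge: 4% × $8090.00 = $323.60
Total: $368.79 + $323.60 = $692.39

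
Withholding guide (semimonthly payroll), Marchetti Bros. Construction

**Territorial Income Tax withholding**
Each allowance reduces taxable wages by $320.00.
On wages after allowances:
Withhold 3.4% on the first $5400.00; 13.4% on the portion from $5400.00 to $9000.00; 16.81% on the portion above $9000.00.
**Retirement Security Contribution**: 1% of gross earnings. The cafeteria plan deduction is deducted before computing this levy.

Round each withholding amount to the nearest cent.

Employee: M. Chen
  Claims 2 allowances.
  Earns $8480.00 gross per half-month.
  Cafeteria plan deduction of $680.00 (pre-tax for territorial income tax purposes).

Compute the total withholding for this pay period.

$497.44

Territorial Income Tax: taxable = $8480.00 − $680.00 − 2×$320.00 = $7160.00
  $183.60 + 13.4% × ($7160.00 − $5400.00) = $183.60 + 13.4% × $1760.00 = $419.44
Retirement Security Contribution: 1% × $7800.00 = $78.00
Total: $419.44 + $78.00 = $497.44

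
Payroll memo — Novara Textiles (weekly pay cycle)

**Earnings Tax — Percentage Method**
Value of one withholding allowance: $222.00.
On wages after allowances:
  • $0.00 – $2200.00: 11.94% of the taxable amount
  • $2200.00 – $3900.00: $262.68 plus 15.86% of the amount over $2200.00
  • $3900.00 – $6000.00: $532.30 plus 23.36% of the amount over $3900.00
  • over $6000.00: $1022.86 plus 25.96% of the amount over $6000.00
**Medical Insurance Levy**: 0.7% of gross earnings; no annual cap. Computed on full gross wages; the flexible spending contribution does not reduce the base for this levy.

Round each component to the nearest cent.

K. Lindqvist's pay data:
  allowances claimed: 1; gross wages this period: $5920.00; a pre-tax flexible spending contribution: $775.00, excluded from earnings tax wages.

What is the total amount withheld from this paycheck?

$812.71

Earnings Tax: taxable = $5920.00 − $775.00 − 1×$222.00 = $4923.00
  $532.30 + 23.36% × ($4923.00 − $3900.00) = $532.30 + 23.36% × $1023.00 = $771.27
Medical Insurance Levy: 0.7% × $5920.00 = $41.44
Total: $771.27 + $41.44 = $812.71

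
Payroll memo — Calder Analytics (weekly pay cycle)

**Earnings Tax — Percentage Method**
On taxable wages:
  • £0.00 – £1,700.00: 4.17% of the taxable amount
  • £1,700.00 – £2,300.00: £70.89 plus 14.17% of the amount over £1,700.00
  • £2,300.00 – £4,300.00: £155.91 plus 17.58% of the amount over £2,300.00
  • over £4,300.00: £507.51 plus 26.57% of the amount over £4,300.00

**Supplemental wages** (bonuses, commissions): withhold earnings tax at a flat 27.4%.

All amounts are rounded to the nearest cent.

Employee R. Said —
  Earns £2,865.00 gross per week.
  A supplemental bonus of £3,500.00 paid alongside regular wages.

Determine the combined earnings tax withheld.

£1,214.24

Earnings Tax: taxable = £2,865.00
  £155.91 + 17.58% × (£2,865.00 − £2,300.00) = £155.91 + 17.58% × £565.00 = £255.24
Supplemental (27.4% flat on bonus): 27.4% × £3,500.00 = £959.00
Total earnings tax: £255.24 + £959.00 = £1,214.24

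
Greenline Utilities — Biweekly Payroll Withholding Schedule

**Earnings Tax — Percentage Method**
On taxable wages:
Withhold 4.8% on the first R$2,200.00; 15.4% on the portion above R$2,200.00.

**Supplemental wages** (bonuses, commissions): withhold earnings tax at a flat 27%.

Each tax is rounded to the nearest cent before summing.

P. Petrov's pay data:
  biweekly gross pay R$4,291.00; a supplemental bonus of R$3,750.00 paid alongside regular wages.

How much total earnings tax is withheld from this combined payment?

R$1,440.11

Earnings Tax: taxable = R$4,291.00
  R$105.60 + 15.4% × (R$4,291.00 − R$2,200.00) = R$105.60 + 15.4% × R$2,091.00 = R$427.61
Supplemental (27% flat on bonus): 27% × R$3,750.00 = R$1,012.50
Total earnings tax: R$427.61 + R$1,012.50 = R$1,440.11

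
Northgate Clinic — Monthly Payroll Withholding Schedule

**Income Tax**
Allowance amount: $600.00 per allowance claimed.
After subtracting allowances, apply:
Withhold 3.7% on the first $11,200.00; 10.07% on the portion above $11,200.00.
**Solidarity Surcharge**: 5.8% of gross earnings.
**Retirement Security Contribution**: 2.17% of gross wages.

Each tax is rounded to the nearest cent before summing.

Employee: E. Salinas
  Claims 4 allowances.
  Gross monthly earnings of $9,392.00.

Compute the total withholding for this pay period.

$1,007.25

Income Tax: taxable = $9,392.00 − 4×$600.00 = $6,992.00
  3.7% × $6,992.00 = $258.70
Solidarity Surcharge: 5.8% × $9,392.00 = $544.74
Retirement Security Contribution: 2.17% × $9,392.00 = $203.81
Total: $258.70 + $544.74 + $203.81 = $1,007.25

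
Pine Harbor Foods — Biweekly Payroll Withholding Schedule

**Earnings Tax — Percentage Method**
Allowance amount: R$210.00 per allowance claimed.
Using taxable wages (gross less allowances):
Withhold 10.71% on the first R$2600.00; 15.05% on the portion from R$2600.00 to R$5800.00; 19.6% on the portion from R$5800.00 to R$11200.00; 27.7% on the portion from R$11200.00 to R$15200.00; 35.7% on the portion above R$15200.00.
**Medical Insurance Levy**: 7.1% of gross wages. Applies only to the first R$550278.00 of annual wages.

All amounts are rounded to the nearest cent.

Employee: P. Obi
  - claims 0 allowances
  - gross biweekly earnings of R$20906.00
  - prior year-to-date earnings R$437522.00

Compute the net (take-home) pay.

R$14458.17

Earnings Tax: taxable = R$20906.00
  R$2926.46 + 35.7% × (R$20906.00 − R$15200.00) = R$2926.46 + 35.7% × R$5706.00 = R$4963.50
Medical Insurance Levy: 7.1% × R$20906.00 = R$1484.33
Total withheld: R$4963.50 + R$1484.33 = R$6447.83
Net pay: R$20906.00 − R$6447.83 = R$14458.17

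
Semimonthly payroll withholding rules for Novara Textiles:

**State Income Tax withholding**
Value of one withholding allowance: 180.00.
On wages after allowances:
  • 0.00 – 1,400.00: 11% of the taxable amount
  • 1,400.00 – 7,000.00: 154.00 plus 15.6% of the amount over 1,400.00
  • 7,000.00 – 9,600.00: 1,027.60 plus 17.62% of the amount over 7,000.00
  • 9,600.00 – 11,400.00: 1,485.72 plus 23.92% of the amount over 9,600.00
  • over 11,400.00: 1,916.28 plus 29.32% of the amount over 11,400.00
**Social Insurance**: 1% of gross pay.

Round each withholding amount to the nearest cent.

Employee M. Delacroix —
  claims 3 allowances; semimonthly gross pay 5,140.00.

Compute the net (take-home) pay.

State Income Tax: taxable = 5,140.00 − 3×180.00 = 4,600.00
  154.00 + 15.6% × (4,600.00 − 1,400.00) = 154.00 + 15.6% × 3,200.00 = 653.20
Social Insurance: 1% × 5,140.00 = 51.40
Total withheld: 653.20 + 51.40 = 704.60
Net pay: 5,140.00 − 704.60 = 4,435.40

4,435.40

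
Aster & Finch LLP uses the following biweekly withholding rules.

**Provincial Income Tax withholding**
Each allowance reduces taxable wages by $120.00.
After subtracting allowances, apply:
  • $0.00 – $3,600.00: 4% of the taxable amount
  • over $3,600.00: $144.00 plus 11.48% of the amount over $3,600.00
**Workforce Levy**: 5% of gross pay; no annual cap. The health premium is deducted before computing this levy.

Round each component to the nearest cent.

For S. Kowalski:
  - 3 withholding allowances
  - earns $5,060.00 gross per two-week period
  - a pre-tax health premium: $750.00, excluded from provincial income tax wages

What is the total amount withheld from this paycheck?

$399.68

Provincial Income Tax: taxable = $5,060.00 − $750.00 − 3×$120.00 = $3,950.00
  $144.00 + 11.48% × ($3,950.00 − $3,600.00) = $144.00 + 11.48% × $350.00 = $184.18
Workforce Levy: 5% × $4,310.00 = $215.50
Total: $184.18 + $215.50 = $399.68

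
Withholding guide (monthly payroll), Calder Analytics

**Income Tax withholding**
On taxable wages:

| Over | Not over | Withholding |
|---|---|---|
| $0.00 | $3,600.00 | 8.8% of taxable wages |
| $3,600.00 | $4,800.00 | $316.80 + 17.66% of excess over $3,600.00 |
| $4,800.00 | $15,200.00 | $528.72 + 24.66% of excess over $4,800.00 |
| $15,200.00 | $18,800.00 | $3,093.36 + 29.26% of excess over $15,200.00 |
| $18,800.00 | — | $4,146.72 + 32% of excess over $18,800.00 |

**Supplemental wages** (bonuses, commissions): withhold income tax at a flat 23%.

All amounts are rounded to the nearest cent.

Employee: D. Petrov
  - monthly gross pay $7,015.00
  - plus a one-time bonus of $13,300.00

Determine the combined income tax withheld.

$4,133.94

Income Tax: taxable = $7,015.00
  $528.72 + 24.66% × ($7,015.00 − $4,800.00) = $528.72 + 24.66% × $2,215.00 = $1,074.94
Supplemental (23% flat on bonus): 23% × $13,300.00 = $3,059.00
Total income tax: $1,074.94 + $3,059.00 = $4,133.94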